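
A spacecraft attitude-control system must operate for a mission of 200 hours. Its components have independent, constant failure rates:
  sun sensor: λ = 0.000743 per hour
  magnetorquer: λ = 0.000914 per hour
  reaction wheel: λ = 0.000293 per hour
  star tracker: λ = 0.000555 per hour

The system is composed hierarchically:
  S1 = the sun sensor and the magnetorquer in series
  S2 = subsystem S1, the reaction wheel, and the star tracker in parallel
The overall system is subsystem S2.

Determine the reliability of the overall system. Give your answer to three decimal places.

R(sun sensor) = exp(−0.000743 × 200) = 0.86191
R(magnetorquer) = exp(−0.000914 × 200) = 0.83293
R(reaction wheel) = exp(−0.000293 × 200) = 0.94308
R(star tracker) = exp(−0.000555 × 200) = 0.89494
Series (sun sensor and magnetorquer): 0.86191 × 0.83293 = 0.71791
Parallel ([0.71791], reaction wheel, and star tracker): 1 − (1 − 0.71791)(1 − 0.94308)(1 − 0.89494) = 0.998

0.998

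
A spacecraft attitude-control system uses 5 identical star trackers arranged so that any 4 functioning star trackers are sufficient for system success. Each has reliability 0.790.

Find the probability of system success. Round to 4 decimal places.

R = Σ_{i=4}^{5} C(5,i) p^i (1−p)^{5−i} with p = 0.790
C(5,4)·0.790^4·0.210^1 = 0.408976
C(5,5)·0.790^5·0.210^0 = 0.307706
Sum = 0.7167

0.7167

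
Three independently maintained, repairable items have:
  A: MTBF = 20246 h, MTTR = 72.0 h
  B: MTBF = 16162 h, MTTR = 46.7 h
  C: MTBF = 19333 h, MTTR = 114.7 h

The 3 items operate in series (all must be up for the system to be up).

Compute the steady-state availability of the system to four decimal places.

A(A) = MTBF/(MTBF+MTTR) = 20246/(20246+72.0) = 0.996456
A(B) = MTBF/(MTBF+MTTR) = 16162/(16162+46.7) = 0.997119
A(C) = MTBF/(MTBF+MTTR) = 19333/(19333+114.7) = 0.994102
Series availability: 0.996456 × 0.997119 × 0.994102 = 0.9877

0.9877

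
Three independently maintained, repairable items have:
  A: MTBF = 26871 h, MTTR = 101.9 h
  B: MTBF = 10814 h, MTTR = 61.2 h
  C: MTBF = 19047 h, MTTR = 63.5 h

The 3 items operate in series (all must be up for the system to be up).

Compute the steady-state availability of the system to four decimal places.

A(A) = MTBF/(MTBF+MTTR) = 26871/(26871+101.9) = 0.996222
A(B) = MTBF/(MTBF+MTTR) = 10814/(10814+61.2) = 0.994373
A(C) = MTBF/(MTBF+MTTR) = 19047/(19047+63.5) = 0.996677
Series availability: 0.996222 × 0.994373 × 0.996677 = 0.9873

0.9873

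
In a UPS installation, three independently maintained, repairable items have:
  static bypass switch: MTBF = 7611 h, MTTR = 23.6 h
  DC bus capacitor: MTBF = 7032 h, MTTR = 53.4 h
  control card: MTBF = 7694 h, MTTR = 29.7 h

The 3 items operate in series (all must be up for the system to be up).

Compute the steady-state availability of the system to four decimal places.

A(static bypass switch) = MTBF/(MTBF+MTTR) = 7611/(7611+23.6) = 0.996909
A(DC bus capacitor) = MTBF/(MTBF+MTTR) = 7032/(7032+53.4) = 0.992463
A(control card) = MTBF/(MTBF+MTTR) = 7694/(7694+29.7) = 0.996155
Series availability: 0.996909 × 0.992463 × 0.996155 = 0.9856

0.9856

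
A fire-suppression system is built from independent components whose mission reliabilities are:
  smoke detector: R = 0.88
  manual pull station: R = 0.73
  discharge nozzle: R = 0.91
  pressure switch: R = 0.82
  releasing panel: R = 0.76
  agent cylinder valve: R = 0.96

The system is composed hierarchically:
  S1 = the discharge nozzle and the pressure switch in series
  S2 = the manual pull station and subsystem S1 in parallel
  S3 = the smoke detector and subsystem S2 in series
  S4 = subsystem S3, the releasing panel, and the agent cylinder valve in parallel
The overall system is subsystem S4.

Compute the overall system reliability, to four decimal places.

Series (discharge nozzle and pressure switch): 0.910000 × 0.820000 = 0.746200
Parallel (manual pull station and [0.746200]): 1 − (1 − 0.730000)(1 − 0.746200) = 0.931474
Series (smoke detector and [0.931474]): 0.880000 × 0.931474 = 0.819697
Parallel ([0.819697], releasing panel, and agent cylinder valve): 1 − (1 − 0.819697)(1 − 0.760000)(1 − 0.960000) = 0.9983

0.9983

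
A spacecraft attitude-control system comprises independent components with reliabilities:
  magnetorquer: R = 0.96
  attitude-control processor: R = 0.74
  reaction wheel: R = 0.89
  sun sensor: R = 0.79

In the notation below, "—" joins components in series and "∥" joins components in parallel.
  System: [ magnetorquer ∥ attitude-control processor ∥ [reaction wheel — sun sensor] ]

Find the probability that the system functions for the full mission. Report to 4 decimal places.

Series (reaction wheel and sun sensor): 0.890000 × 0.790000 = 0.703100
Parallel (magnetorquer, attitude-control processor, and [0.703100]): 1 − (1 − 0.960000)(1 − 0.740000)(1 − 0.703100) = 0.9969

0.9969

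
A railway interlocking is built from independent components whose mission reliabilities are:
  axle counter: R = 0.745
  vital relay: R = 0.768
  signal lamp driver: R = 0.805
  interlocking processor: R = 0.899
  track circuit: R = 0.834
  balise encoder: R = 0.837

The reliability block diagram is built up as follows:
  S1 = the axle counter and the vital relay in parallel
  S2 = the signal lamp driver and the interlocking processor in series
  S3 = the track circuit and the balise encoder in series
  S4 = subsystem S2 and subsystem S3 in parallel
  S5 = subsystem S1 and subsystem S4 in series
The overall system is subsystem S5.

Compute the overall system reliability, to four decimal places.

0.8623

Parallel (axle counter and vital relay): 1 − (1 − 0.745000)(1 − 0.768000) = 0.940840
Series (signal lamp driver and interlocking processor): 0.805000 × 0.899000 = 0.723695
Series (track circuit and balise encoder): 0.834000 × 0.837000 = 0.698058
Parallel ([0.723695] and [0.698058]): 1 − (1 − 0.723695)(1 − 0.698058) = 0.916572
Series ([0.940840] and [0.916572]): 0.940840 × 0.916572 = 0.8623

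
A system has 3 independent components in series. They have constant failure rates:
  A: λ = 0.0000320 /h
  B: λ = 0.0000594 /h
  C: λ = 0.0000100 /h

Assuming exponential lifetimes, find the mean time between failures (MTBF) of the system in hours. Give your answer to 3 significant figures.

Series of exponential components: λ_sys = Σ λ_i
λ_sys = 0.0000320 + 0.0000594 + 0.0000100 = 1.0140e-04 /h
MTBF = 1 / λ_sys = 9860 h

9860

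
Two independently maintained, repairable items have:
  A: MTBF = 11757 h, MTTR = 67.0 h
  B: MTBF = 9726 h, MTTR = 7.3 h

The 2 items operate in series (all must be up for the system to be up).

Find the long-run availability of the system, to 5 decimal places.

A(A) = MTBF/(MTBF+MTTR) = 11757/(11757+67.0) = 0.994334
A(B) = MTBF/(MTBF+MTTR) = 9726/(9726+7.3) = 0.999250
Series availability: 0.994334 × 0.999250 = 0.99359

0.99359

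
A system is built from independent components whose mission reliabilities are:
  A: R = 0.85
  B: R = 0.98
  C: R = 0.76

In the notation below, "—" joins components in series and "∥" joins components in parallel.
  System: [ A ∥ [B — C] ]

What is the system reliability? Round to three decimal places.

Series (B and C): 0.98000 × 0.76000 = 0.74480
Parallel (A and [0.74480]): 1 − (1 − 0.85000)(1 − 0.74480) = 0.962

0.962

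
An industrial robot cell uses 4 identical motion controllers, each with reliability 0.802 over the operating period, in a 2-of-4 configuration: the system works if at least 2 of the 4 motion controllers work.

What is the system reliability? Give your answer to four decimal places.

0.9736

R = Σ_{i=2}^{4} C(4,i) p^i (1−p)^{4−i} with p = 0.802
C(4,2)·0.802^2·0.198^2 = 0.151297
C(4,3)·0.802^3·0.198^1 = 0.408553
C(4,4)·0.802^4·0.198^0 = 0.413711
Sum = 0.9736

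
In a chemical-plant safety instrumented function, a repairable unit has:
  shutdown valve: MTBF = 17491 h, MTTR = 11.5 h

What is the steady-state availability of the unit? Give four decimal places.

A(shutdown valve) = MTBF/(MTBF+MTTR) = 17491/(17491+11.5) = 0.9993

0.9993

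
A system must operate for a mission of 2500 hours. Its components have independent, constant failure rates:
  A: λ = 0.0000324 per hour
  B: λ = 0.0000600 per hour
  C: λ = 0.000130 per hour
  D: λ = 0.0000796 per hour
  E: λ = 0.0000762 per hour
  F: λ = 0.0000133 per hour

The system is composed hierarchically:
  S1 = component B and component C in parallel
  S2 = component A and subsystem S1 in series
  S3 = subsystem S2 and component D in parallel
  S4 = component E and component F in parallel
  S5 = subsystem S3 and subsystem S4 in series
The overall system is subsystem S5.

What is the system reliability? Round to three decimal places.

0.974

R(A) = exp(−0.0000324 × 2500) = 0.92219
R(B) = exp(−0.0000600 × 2500) = 0.86071
R(C) = exp(−0.000130 × 2500) = 0.72253
R(D) = exp(−0.0000796 × 2500) = 0.81955
R(E) = exp(−0.0000762 × 2500) = 0.82655
R(F) = exp(−0.0000133 × 2500) = 0.96730
Parallel (B and C): 1 − (1 − 0.86071)(1 − 0.72253) = 0.96135
Series (A and [0.96135]): 0.92219 × 0.96135 = 0.88655
Parallel ([0.88655] and D): 1 − (1 − 0.88655)(1 − 0.81955) = 0.97953
Parallel (E and F): 1 − (1 − 0.82655)(1 − 0.96730) = 0.99433
Series ([0.97953] and [0.99433]): 0.97953 × 0.99433 = 0.974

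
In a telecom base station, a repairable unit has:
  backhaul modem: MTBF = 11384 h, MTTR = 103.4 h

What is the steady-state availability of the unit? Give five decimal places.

A(backhaul modem) = MTBF/(MTBF+MTTR) = 11384/(11384+103.4) = 0.99100

0.99100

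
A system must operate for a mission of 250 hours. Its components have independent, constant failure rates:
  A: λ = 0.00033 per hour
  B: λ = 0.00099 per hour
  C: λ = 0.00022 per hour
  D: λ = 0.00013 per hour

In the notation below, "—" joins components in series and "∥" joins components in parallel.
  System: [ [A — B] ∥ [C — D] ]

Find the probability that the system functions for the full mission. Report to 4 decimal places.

R(A) = exp(−0.00033 × 250) = 0.920811
R(B) = exp(−0.00099 × 250) = 0.780750
R(C) = exp(−0.00022 × 250) = 0.946485
R(D) = exp(−0.00013 × 250) = 0.968022
Series (A and B): 0.920811 × 0.780750 = 0.718923
Series (C and D): 0.946485 × 0.968022 = 0.916218
Parallel ([0.718923] and [0.916218]): 1 − (1 − 0.718923)(1 − 0.916218) = 0.9765

0.9765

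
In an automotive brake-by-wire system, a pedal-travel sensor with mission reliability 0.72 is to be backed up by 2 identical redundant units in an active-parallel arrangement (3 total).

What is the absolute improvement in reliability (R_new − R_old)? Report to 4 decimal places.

R_before = 0.72
R_after = 1 − (1 − 0.72)^3 = 0.9780
ΔR = 0.9780 − 0.72 = 0.2580

0.2580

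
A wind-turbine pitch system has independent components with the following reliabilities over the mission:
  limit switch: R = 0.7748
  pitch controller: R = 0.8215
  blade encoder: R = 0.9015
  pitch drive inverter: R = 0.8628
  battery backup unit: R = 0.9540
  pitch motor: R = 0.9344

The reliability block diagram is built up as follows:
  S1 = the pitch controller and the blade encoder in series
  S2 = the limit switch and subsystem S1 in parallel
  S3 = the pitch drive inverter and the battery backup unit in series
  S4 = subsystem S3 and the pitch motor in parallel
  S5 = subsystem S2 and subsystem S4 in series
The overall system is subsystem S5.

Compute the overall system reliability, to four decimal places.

0.9307

Series (pitch controller and blade encoder): 0.821500 × 0.901500 = 0.740582
Parallel (limit switch and [0.740582]): 1 − (1 − 0.774800)(1 − 0.740582) = 0.941579
Series (pitch drive inverter and battery backup unit): 0.862800 × 0.954000 = 0.823111
Parallel ([0.823111] and pitch motor): 1 − (1 − 0.823111)(1 − 0.934400) = 0.988396
Series ([0.941579] and [0.988396]): 0.941579 × 0.988396 = 0.9307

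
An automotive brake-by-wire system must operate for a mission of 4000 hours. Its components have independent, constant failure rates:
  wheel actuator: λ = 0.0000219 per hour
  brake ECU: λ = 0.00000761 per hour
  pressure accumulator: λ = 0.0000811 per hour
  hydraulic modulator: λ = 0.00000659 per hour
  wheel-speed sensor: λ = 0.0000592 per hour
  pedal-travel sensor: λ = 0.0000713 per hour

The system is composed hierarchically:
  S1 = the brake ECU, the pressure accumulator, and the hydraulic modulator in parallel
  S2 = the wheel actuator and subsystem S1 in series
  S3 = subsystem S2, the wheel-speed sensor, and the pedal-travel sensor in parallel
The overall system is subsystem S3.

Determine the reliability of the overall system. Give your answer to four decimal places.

0.9956

R(wheel actuator) = exp(−0.0000219 × 4000) = 0.916127
R(brake ECU) = exp(−0.00000761 × 4000) = 0.970019
R(pressure accumulator) = exp(−0.0000811 × 4000) = 0.722961
R(hydraulic modulator) = exp(−0.00000659 × 4000) = 0.973984
R(wheel-speed sensor) = exp(−0.0000592 × 4000) = 0.789149
R(pedal-travel sensor) = exp(−0.0000713 × 4000) = 0.751864
Parallel (brake ECU, pressure accumulator, and hydraulic modulator): 1 − (1 − 0.970019)(1 − 0.722961)(1 − 0.973984) = 0.999784
Series (wheel actuator and [0.999784]): 0.916127 × 0.999784 = 0.915929
Parallel ([0.915929], wheel-speed sensor, and pedal-travel sensor): 1 − (1 − 0.915929)(1 − 0.789149)(1 − 0.751864) = 0.9956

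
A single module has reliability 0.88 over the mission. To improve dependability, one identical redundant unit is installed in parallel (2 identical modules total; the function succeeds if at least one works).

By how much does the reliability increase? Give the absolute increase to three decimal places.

0.106

R_before = 0.88
R_after = 1 − (1 − 0.88)^2 = 0.986
ΔR = 0.986 − 0.88 = 0.106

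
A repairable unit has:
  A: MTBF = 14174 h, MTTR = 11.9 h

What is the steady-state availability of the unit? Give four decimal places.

0.9992

A(A) = MTBF/(MTBF+MTTR) = 14174/(14174+11.9) = 0.9992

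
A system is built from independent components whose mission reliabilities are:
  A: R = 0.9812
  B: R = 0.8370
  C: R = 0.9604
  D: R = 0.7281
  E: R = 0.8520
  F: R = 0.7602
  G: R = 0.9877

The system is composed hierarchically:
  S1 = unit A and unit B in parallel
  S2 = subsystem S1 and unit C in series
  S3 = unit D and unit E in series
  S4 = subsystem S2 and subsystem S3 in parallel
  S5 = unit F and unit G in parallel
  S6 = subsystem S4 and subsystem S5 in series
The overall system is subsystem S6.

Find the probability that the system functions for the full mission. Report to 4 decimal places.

0.9809

Parallel (A and B): 1 − (1 − 0.981200)(1 − 0.837000) = 0.996936
Series ([0.996936] and C): 0.996936 × 0.960400 = 0.957457
Series (D and E): 0.728100 × 0.852000 = 0.620341
Parallel ([0.957457] and [0.620341]): 1 − (1 − 0.957457)(1 − 0.620341) = 0.983848
Parallel (F and G): 1 − (1 − 0.760200)(1 − 0.987700) = 0.997050
Series ([0.983848] and [0.997050]): 0.983848 × 0.997050 = 0.9809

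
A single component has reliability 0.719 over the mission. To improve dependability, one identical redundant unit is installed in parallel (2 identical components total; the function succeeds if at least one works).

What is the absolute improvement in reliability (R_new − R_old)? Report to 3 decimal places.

R_before = 0.719
R_after = 1 − (1 − 0.719)^2 = 0.921
ΔR = 0.921 − 0.719 = 0.202

0.202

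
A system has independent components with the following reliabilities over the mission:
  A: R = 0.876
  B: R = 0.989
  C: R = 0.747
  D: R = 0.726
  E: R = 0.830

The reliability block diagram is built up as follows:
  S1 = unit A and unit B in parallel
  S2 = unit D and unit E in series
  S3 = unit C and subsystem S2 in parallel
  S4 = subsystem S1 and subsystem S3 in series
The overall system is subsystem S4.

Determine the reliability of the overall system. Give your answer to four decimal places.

0.8982

Parallel (A and B): 1 − (1 − 0.876000)(1 − 0.989000) = 0.998636
Series (D and E): 0.726000 × 0.830000 = 0.602580
Parallel (C and [0.602580]): 1 − (1 − 0.747000)(1 − 0.602580) = 0.899453
Series ([0.998636] and [0.899453]): 0.998636 × 0.899453 = 0.8982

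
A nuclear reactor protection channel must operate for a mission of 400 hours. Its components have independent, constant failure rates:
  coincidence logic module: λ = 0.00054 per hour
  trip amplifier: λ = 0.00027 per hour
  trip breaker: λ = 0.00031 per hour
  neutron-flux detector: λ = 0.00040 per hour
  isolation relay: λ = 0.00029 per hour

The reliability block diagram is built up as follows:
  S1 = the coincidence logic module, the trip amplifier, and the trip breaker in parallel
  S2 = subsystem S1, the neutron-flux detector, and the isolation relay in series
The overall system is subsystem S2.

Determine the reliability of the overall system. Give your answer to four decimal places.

0.7571

R(coincidence logic module) = exp(−0.00054 × 400) = 0.805735
R(trip amplifier) = exp(−0.00027 × 400) = 0.897628
R(trip breaker) = exp(−0.00031 × 400) = 0.883380
R(neutron-flux detector) = exp(−0.00040 × 400) = 0.852144
R(isolation relay) = exp(−0.00029 × 400) = 0.890475
Parallel (coincidence logic module, trip amplifier, and trip breaker): 1 − (1 − 0.805735)(1 − 0.897628)(1 − 0.883380) = 0.997681
Series ([0.997681], neutron-flux detector, and isolation relay): 0.997681 × 0.852144 × 0.890475 = 0.7571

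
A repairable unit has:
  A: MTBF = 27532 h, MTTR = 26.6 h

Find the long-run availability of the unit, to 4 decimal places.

0.9990

A(A) = MTBF/(MTBF+MTTR) = 27532/(27532+26.6) = 0.9990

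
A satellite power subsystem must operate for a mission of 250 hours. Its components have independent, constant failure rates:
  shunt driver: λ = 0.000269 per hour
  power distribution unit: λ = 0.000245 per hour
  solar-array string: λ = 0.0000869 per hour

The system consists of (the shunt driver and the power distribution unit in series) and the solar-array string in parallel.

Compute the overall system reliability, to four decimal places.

0.9974

R(shunt driver) = exp(−0.000269 × 250) = 0.934961
R(power distribution unit) = exp(−0.000245 × 250) = 0.940588
R(solar-array string) = exp(−0.0000869 × 250) = 0.978509
Series (shunt driver and power distribution unit): 0.934961 × 0.940588 = 0.879413
Parallel ([0.879413] and solar-array string): 1 − (1 − 0.879413)(1 − 0.978509) = 0.9974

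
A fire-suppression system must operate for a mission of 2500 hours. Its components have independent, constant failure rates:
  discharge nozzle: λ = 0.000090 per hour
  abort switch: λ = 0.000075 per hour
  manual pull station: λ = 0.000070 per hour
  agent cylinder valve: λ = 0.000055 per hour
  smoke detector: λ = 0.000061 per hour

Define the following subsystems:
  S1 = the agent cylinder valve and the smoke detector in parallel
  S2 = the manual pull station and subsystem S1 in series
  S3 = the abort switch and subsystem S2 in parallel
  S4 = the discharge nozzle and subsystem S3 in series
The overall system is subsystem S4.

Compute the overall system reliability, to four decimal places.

0.7745

R(discharge nozzle) = exp(−0.000090 × 2500) = 0.798516
R(abort switch) = exp(−0.000075 × 2500) = 0.829029
R(manual pull station) = exp(−0.000070 × 2500) = 0.839457
R(agent cylinder valve) = exp(−0.000055 × 2500) = 0.871534
R(smoke detector) = exp(−0.000061 × 2500) = 0.858559
Parallel (agent cylinder valve and smoke detector): 1 − (1 − 0.871534)(1 − 0.858559) = 0.981830
Series (manual pull station and [0.981830]): 0.839457 × 0.981830 = 0.824204
Parallel (abort switch and [0.824204]): 1 − (1 − 0.829029)(1 − 0.824204) = 0.969944
Series (discharge nozzle and [0.969944]): 0.798516 × 0.969944 = 0.7745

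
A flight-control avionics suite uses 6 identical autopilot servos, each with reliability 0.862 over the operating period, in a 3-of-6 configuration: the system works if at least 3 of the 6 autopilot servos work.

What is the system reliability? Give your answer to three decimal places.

0.996

R = Σ_{i=3}^{6} C(6,i) p^i (1−p)^{6−i} with p = 0.862
C(6,3)·0.862^3·0.138^3 = 0.03367
C(6,4)·0.862^4·0.138^2 = 0.15772
C(6,5)·0.862^5·0.138^1 = 0.39406
C(6,6)·0.862^6·0.138^0 = 0.41025
Sum = 0.996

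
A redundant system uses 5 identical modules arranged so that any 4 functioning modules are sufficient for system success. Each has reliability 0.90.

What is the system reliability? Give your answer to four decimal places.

R = Σ_{i=4}^{5} C(5,i) p^i (1−p)^{5−i} with p = 0.90
C(5,4)·0.90^4·0.10^1 = 0.328050
C(5,5)·0.90^5·0.10^0 = 0.590490
Sum = 0.9185

0.9185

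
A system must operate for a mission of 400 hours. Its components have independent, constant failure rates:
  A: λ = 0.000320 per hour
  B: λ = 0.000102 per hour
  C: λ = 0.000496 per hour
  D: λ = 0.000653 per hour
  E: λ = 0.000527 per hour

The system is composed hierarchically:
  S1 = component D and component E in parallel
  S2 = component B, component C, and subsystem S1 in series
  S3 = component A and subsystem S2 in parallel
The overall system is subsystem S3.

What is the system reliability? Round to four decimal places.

R(A) = exp(−0.000320 × 400) = 0.879853
R(B) = exp(−0.000102 × 400) = 0.960021
R(C) = exp(−0.000496 × 400) = 0.820042
R(D) = exp(−0.000653 × 400) = 0.770127
R(E) = exp(−0.000527 × 400) = 0.809936
Parallel (D and E): 1 − (1 − 0.770127)(1 − 0.809936) = 0.956309
Series (B, C, and [0.956309]): 0.960021 × 0.820042 × 0.956309 = 0.752861
Parallel (A and [0.752861]): 1 − (1 − 0.879853)(1 − 0.752861) = 0.9703

0.9703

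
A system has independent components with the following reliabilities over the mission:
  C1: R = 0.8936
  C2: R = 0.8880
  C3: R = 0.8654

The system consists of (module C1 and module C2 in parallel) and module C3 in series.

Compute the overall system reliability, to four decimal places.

0.8551

Parallel (C1 and C2): 1 − (1 − 0.893600)(1 − 0.888000) = 0.988083
Series ([0.988083] and C3): 0.988083 × 0.865400 = 0.8551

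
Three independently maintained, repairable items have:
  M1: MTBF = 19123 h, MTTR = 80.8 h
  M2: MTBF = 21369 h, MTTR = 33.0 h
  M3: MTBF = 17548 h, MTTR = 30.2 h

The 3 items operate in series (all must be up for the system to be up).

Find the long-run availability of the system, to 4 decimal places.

A(M1) = MTBF/(MTBF+MTTR) = 19123/(19123+80.8) = 0.995792
A(M2) = MTBF/(MTBF+MTTR) = 21369/(21369+33.0) = 0.998458
A(M3) = MTBF/(MTBF+MTTR) = 17548/(17548+30.2) = 0.998282
Series availability: 0.995792 × 0.998458 × 0.998282 = 0.9925

0.9925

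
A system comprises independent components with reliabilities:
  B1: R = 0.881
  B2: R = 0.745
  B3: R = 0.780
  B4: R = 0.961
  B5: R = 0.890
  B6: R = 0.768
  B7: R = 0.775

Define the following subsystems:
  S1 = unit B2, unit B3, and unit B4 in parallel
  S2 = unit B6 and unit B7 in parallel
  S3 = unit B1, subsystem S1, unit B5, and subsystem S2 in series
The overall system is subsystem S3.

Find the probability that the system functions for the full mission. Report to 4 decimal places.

0.7415

Parallel (B2, B3, and B4): 1 − (1 − 0.745000)(1 − 0.780000)(1 − 0.961000) = 0.997812
Parallel (B6 and B7): 1 − (1 − 0.768000)(1 − 0.775000) = 0.947800
Series (B1, [0.997812], B5, and [0.947800]): 0.881000 × 0.997812 × 0.890000 × 0.947800 = 0.7415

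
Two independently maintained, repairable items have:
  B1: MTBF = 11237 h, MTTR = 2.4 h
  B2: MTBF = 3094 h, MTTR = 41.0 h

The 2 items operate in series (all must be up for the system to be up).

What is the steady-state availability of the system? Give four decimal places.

0.9867

A(B1) = MTBF/(MTBF+MTTR) = 11237/(11237+2.4) = 0.999786
A(B2) = MTBF/(MTBF+MTTR) = 3094/(3094+41.0) = 0.986922
Series availability: 0.999786 × 0.986922 = 0.9867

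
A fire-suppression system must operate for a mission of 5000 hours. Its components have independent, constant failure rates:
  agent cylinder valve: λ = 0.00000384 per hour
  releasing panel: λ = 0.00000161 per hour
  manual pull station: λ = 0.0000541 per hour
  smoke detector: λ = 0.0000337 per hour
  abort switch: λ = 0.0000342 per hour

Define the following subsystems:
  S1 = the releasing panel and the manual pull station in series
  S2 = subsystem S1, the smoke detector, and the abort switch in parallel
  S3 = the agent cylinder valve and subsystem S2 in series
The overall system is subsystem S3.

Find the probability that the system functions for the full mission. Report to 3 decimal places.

R(agent cylinder valve) = exp(−0.00000384 × 5000) = 0.98098
R(releasing panel) = exp(−0.00000161 × 5000) = 0.99198
R(manual pull station) = exp(−0.0000541 × 5000) = 0.76300
R(smoke detector) = exp(−0.0000337 × 5000) = 0.84493
R(abort switch) = exp(−0.0000342 × 5000) = 0.84282
Series (releasing panel and manual pull station): 0.99198 × 0.76300 = 0.75688
Parallel ([0.75688], smoke detector, and abort switch): 1 − (1 − 0.75688)(1 − 0.84493)(1 − 0.84282) = 0.99407
Series (agent cylinder valve and [0.99407]): 0.98098 × 0.99407 = 0.975

0.975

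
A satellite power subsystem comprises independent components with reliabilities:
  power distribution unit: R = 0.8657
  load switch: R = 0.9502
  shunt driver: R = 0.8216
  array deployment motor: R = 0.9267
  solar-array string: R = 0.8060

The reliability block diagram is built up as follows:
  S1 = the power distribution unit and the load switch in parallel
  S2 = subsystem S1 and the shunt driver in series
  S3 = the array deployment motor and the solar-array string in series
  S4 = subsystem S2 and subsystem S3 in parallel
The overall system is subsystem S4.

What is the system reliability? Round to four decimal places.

0.9535

Parallel (power distribution unit and load switch): 1 − (1 − 0.865700)(1 − 0.950200) = 0.993312
Series ([0.993312] and shunt driver): 0.993312 × 0.821600 = 0.816105
Series (array deployment motor and solar-array string): 0.926700 × 0.806000 = 0.746920
Parallel ([0.816105] and [0.746920]): 1 − (1 − 0.816105)(1 − 0.746920) = 0.9535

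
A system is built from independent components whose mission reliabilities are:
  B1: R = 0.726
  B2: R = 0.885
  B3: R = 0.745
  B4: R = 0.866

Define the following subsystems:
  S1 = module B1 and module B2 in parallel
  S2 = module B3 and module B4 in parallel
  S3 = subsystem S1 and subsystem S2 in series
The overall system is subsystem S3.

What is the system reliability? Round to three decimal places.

Parallel (B1 and B2): 1 − (1 − 0.72600)(1 − 0.88500) = 0.96849
Parallel (B3 and B4): 1 − (1 − 0.74500)(1 − 0.86600) = 0.96583
Series ([0.96849] and [0.96583]): 0.96849 × 0.96583 = 0.935

0.935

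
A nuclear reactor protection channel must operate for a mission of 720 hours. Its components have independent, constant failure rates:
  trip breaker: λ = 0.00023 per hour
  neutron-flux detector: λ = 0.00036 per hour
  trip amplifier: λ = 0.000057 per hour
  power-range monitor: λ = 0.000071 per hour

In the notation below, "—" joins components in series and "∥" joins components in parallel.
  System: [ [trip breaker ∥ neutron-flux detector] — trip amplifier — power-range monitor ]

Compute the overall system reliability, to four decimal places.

R(trip breaker) = exp(−0.00023 × 720) = 0.847385
R(neutron-flux detector) = exp(−0.00036 × 720) = 0.771669
R(trip amplifier) = exp(−0.000057 × 720) = 0.959791
R(power-range monitor) = exp(−0.000071 × 720) = 0.950165
Parallel (trip breaker and neutron-flux detector): 1 − (1 − 0.847385)(1 − 0.771669) = 0.965153
Series ([0.965153], trip amplifier, and power-range monitor): 0.965153 × 0.959791 × 0.950165 = 0.8802

0.8802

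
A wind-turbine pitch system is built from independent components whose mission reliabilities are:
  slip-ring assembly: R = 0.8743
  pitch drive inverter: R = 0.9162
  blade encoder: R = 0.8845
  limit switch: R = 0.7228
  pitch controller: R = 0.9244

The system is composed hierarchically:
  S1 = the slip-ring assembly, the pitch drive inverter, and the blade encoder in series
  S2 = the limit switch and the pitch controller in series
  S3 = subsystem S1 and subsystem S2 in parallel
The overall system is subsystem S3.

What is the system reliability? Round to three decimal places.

Series (slip-ring assembly, pitch drive inverter, and blade encoder): 0.87430 × 0.91620 × 0.88450 = 0.70851
Series (limit switch and pitch controller): 0.72280 × 0.92440 = 0.66816
Parallel ([0.70851] and [0.66816]): 1 − (1 − 0.70851)(1 − 0.66816) = 0.903

0.903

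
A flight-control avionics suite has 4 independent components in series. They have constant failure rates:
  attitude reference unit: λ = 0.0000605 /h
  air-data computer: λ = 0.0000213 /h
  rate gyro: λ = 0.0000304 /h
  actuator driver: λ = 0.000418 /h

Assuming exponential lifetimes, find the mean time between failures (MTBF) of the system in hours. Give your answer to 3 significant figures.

1890

Series of exponential components: λ_sys = Σ λ_i
λ_sys = 0.0000605 + 0.0000213 + 0.0000304 + 0.000418 = 5.3020e-04 /h
MTBF = 1 / λ_sys = 1890 h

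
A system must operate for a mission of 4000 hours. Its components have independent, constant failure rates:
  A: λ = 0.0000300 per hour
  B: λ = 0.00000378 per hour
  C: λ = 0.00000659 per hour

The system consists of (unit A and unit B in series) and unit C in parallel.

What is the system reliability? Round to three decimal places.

0.997

R(A) = exp(−0.0000300 × 4000) = 0.88692
R(B) = exp(−0.00000378 × 4000) = 0.98499
R(C) = exp(−0.00000659 × 4000) = 0.97398
Series (A and B): 0.88692 × 0.98499 = 0.87361
Parallel ([0.87361] and C): 1 − (1 − 0.87361)(1 − 0.97398) = 0.997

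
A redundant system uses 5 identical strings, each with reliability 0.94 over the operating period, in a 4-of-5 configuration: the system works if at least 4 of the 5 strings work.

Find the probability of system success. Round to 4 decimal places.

0.9681

R = Σ_{i=4}^{5} C(5,i) p^i (1−p)^{5−i} with p = 0.94
C(5,4)·0.94^4·0.06^1 = 0.234225
C(5,5)·0.94^5·0.06^0 = 0.733904
Sum = 0.9681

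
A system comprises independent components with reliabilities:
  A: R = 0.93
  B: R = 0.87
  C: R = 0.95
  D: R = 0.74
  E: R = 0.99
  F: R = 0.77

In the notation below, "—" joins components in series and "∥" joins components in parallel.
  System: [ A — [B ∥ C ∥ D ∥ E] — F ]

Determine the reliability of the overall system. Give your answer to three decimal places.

0.716

Parallel (B, C, D, and E): 1 − (1 − 0.87000)(1 − 0.95000)(1 − 0.74000)(1 − 0.99000) = 0.99998
Series (A, [0.99998], and F): 0.93000 × 0.99998 × 0.77000 = 0.716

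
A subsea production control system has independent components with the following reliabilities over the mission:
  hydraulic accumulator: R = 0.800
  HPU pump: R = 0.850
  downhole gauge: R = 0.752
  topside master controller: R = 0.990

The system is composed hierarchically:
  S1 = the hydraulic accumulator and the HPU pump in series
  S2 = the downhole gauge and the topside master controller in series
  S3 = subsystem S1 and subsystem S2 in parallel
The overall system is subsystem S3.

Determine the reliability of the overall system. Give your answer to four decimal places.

Series (hydraulic accumulator and HPU pump): 0.800000 × 0.850000 = 0.680000
Series (downhole gauge and topside master controller): 0.752000 × 0.990000 = 0.744480
Parallel ([0.680000] and [0.744480]): 1 − (1 − 0.680000)(1 − 0.744480) = 0.9182

0.9182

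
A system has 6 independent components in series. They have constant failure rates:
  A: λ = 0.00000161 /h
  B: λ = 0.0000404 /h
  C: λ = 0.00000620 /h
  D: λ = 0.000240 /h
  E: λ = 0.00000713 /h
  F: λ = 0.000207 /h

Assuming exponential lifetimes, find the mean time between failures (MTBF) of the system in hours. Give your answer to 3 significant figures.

Series of exponential components: λ_sys = Σ λ_i
λ_sys = 0.00000161 + 0.0000404 + 0.00000620 + 0.000240 + 0.00000713 + 0.000207 = 5.0234e-04 /h
MTBF = 1 / λ_sys = 1990 h

1990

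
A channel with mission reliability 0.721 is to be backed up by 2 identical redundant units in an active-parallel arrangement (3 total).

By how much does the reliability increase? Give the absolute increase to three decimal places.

R_before = 0.721
R_after = 1 − (1 − 0.721)^3 = 0.978
ΔR = 0.978 − 0.721 = 0.257

0.257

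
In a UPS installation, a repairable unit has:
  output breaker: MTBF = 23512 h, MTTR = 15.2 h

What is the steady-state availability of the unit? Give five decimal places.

A(output breaker) = MTBF/(MTBF+MTTR) = 23512/(23512+15.2) = 0.99935

0.99935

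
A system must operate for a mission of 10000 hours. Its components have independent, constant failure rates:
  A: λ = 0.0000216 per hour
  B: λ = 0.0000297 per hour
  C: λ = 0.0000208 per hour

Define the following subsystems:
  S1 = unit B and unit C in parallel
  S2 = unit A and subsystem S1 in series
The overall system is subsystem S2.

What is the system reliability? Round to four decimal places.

0.7669

R(A) = exp(−0.0000216 × 10000) = 0.805735
R(B) = exp(−0.0000297 × 10000) = 0.743044
R(C) = exp(−0.0000208 × 10000) = 0.812207
Parallel (B and C): 1 − (1 − 0.743044)(1 − 0.812207) = 0.951745
Series (A and [0.951745]): 0.805735 × 0.951745 = 0.7669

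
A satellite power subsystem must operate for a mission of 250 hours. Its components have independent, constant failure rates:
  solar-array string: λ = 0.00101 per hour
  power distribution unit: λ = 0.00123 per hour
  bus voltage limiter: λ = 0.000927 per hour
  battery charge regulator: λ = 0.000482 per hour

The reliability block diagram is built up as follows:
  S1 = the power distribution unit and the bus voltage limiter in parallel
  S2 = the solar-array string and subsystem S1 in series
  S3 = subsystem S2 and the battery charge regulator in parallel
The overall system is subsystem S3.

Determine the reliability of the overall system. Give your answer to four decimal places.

R(solar-array string) = exp(−0.00101 × 250) = 0.776856
R(power distribution unit) = exp(−0.00123 × 250) = 0.735283
R(bus voltage limiter) = exp(−0.000927 × 250) = 0.793144
R(battery charge regulator) = exp(−0.000482 × 250) = 0.886477
Parallel (power distribution unit and bus voltage limiter): 1 − (1 − 0.735283)(1 − 0.793144) = 0.945242
Series (solar-array string and [0.945242]): 0.776856 × 0.945242 = 0.734317
Parallel ([0.734317] and battery charge regulator): 1 − (1 − 0.734317)(1 − 0.886477) = 0.9698

0.9698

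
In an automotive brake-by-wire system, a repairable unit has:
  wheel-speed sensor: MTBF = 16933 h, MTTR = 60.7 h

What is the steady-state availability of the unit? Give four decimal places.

A(wheel-speed sensor) = MTBF/(MTBF+MTTR) = 16933/(16933+60.7) = 0.9964

0.9964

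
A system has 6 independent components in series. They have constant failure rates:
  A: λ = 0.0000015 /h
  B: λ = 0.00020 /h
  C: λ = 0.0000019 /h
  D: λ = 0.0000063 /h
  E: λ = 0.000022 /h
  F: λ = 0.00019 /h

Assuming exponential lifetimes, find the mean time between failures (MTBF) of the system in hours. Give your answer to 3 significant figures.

2370

Series of exponential components: λ_sys = Σ λ_i
λ_sys = 0.0000015 + 0.00020 + 0.0000019 + 0.0000063 + 0.000022 + 0.00019 = 4.2170e-04 /h
MTBF = 1 / λ_sys = 2370 h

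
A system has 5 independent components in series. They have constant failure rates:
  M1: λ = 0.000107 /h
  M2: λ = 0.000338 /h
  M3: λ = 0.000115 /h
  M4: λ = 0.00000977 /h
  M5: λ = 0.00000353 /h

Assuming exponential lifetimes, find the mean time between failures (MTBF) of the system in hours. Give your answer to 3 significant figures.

1740

Series of exponential components: λ_sys = Σ λ_i
λ_sys = 0.000107 + 0.000338 + 0.000115 + 0.00000977 + 0.00000353 = 5.7330e-04 /h
MTBF = 1 / λ_sys = 1740 h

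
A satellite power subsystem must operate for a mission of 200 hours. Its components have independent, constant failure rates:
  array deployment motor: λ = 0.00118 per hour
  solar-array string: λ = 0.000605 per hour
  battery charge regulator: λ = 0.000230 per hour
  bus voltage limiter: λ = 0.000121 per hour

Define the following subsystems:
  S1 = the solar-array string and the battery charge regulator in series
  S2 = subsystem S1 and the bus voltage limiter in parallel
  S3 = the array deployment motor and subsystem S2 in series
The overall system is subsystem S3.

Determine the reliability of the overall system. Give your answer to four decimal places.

R(array deployment motor) = exp(−0.00118 × 200) = 0.789781
R(solar-array string) = exp(−0.000605 × 200) = 0.886034
R(battery charge regulator) = exp(−0.000230 × 200) = 0.955042
R(bus voltage limiter) = exp(−0.000121 × 200) = 0.976090
Series (solar-array string and battery charge regulator): 0.886034 × 0.955042 = 0.846200
Parallel ([0.846200] and bus voltage limiter): 1 − (1 − 0.846200)(1 − 0.976090) = 0.996323
Series (array deployment motor and [0.996323]): 0.789781 × 0.996323 = 0.7869

0.7869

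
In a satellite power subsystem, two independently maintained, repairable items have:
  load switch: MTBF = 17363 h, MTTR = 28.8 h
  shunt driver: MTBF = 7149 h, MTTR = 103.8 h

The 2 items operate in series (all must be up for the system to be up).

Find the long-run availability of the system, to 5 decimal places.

0.98406

A(load switch) = MTBF/(MTBF+MTTR) = 17363/(17363+28.8) = 0.998344
A(shunt driver) = MTBF/(MTBF+MTTR) = 7149/(7149+103.8) = 0.985688
Series availability: 0.998344 × 0.985688 = 0.98406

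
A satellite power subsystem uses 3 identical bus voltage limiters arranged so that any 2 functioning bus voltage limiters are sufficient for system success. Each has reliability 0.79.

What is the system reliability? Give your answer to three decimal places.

0.886

R = Σ_{i=2}^{3} C(3,i) p^i (1−p)^{3−i} with p = 0.79
C(3,2)·0.79^2·0.21^1 = 0.39318
C(3,3)·0.79^3·0.21^0 = 0.49304
Sum = 0.886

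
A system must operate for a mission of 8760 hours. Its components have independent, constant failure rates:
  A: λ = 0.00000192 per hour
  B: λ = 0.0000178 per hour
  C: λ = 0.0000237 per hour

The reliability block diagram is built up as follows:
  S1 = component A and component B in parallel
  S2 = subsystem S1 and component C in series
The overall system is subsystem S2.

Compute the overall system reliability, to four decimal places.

0.8106

R(A) = exp(−0.00000192 × 8760) = 0.983321
R(B) = exp(−0.0000178 × 8760) = 0.855621
R(C) = exp(−0.0000237 × 8760) = 0.812522
Parallel (A and B): 1 − (1 − 0.983321)(1 − 0.855621) = 0.997592
Series ([0.997592] and C): 0.997592 × 0.812522 = 0.8106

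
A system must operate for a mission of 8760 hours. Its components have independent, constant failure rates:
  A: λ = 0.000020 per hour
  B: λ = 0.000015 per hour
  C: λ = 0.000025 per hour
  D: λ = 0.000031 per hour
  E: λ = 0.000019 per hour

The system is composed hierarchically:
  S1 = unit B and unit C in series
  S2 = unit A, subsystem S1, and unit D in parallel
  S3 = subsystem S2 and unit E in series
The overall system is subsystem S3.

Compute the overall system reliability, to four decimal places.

R(A) = exp(−0.000020 × 8760) = 0.839289
R(B) = exp(−0.000015 × 8760) = 0.876867
R(C) = exp(−0.000025 × 8760) = 0.803322
R(D) = exp(−0.000031 × 8760) = 0.762190
R(E) = exp(−0.000019 × 8760) = 0.846674
Series (B and C): 0.876867 × 0.803322 = 0.704407
Parallel (A, [0.704407], and D): 1 − (1 − 0.839289)(1 − 0.704407)(1 − 0.762190) = 0.988703
Series ([0.988703] and E): 0.988703 × 0.846674 = 0.8371

0.8371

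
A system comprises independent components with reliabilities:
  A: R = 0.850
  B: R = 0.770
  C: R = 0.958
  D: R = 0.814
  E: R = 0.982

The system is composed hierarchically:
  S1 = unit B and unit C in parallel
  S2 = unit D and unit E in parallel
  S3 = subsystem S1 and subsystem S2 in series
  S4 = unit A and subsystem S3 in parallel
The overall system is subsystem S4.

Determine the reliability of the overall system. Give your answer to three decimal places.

Parallel (B and C): 1 − (1 − 0.77000)(1 − 0.95800) = 0.99034
Parallel (D and E): 1 − (1 − 0.81400)(1 − 0.98200) = 0.99665
Series ([0.99034] and [0.99665]): 0.99034 × 0.99665 = 0.98702
Parallel (A and [0.98702]): 1 − (1 − 0.85000)(1 − 0.98702) = 0.998

0.998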